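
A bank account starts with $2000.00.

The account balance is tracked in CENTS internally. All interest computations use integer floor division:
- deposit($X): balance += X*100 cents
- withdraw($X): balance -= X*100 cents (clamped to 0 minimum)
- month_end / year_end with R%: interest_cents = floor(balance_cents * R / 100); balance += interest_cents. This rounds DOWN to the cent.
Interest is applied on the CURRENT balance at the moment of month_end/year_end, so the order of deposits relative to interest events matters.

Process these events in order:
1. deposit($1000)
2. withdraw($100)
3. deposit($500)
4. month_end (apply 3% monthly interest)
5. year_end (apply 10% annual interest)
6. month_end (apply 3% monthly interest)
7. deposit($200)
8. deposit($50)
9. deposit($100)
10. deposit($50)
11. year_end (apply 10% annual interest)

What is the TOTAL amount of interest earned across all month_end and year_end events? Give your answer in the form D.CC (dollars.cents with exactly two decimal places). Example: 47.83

Answer: 1004.53

Derivation:
After 1 (deposit($1000)): balance=$3000.00 total_interest=$0.00
After 2 (withdraw($100)): balance=$2900.00 total_interest=$0.00
After 3 (deposit($500)): balance=$3400.00 total_interest=$0.00
After 4 (month_end (apply 3% monthly interest)): balance=$3502.00 total_interest=$102.00
After 5 (year_end (apply 10% annual interest)): balance=$3852.20 total_interest=$452.20
After 6 (month_end (apply 3% monthly interest)): balance=$3967.76 total_interest=$567.76
After 7 (deposit($200)): balance=$4167.76 total_interest=$567.76
After 8 (deposit($50)): balance=$4217.76 total_interest=$567.76
After 9 (deposit($100)): balance=$4317.76 total_interest=$567.76
After 10 (deposit($50)): balance=$4367.76 total_interest=$567.76
After 11 (year_end (apply 10% annual interest)): balance=$4804.53 total_interest=$1004.53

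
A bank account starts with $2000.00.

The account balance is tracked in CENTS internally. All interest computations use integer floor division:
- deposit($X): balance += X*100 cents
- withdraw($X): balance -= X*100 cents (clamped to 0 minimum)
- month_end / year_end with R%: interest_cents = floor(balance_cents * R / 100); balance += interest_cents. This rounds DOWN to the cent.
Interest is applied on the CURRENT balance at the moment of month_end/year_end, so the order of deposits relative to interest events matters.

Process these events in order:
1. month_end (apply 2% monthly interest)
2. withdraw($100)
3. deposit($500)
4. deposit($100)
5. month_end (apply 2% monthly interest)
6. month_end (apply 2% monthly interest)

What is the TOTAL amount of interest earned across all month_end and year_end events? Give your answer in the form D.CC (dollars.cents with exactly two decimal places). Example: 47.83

After 1 (month_end (apply 2% monthly interest)): balance=$2040.00 total_interest=$40.00
After 2 (withdraw($100)): balance=$1940.00 total_interest=$40.00
After 3 (deposit($500)): balance=$2440.00 total_interest=$40.00
After 4 (deposit($100)): balance=$2540.00 total_interest=$40.00
After 5 (month_end (apply 2% monthly interest)): balance=$2590.80 total_interest=$90.80
After 6 (month_end (apply 2% monthly interest)): balance=$2642.61 total_interest=$142.61

Answer: 142.61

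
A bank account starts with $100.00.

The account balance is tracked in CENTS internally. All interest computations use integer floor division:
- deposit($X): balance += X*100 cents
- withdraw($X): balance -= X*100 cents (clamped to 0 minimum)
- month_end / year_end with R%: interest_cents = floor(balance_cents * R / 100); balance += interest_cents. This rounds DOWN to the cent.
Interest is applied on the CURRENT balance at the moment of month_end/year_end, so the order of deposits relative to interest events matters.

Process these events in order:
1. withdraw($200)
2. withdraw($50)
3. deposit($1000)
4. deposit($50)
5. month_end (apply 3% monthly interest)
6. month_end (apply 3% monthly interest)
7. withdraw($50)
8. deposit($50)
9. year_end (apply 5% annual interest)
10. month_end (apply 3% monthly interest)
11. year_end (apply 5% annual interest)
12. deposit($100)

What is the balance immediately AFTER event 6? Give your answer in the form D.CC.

After 1 (withdraw($200)): balance=$0.00 total_interest=$0.00
After 2 (withdraw($50)): balance=$0.00 total_interest=$0.00
After 3 (deposit($1000)): balance=$1000.00 total_interest=$0.00
After 4 (deposit($50)): balance=$1050.00 total_interest=$0.00
After 5 (month_end (apply 3% monthly interest)): balance=$1081.50 total_interest=$31.50
After 6 (month_end (apply 3% monthly interest)): balance=$1113.94 total_interest=$63.94

Answer: 1113.94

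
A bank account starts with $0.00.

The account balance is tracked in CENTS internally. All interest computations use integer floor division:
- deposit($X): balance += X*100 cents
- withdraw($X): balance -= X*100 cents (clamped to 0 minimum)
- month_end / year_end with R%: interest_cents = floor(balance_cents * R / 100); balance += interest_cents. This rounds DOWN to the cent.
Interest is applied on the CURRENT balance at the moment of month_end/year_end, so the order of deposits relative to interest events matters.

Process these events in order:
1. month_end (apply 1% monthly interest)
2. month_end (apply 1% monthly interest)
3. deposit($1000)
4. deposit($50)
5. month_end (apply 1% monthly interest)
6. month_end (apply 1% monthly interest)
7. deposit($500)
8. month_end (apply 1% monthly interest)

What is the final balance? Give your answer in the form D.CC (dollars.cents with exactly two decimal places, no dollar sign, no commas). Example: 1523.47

Answer: 1586.81

Derivation:
After 1 (month_end (apply 1% monthly interest)): balance=$0.00 total_interest=$0.00
After 2 (month_end (apply 1% monthly interest)): balance=$0.00 total_interest=$0.00
After 3 (deposit($1000)): balance=$1000.00 total_interest=$0.00
After 4 (deposit($50)): balance=$1050.00 total_interest=$0.00
After 5 (month_end (apply 1% monthly interest)): balance=$1060.50 total_interest=$10.50
After 6 (month_end (apply 1% monthly interest)): balance=$1071.10 total_interest=$21.10
After 7 (deposit($500)): balance=$1571.10 total_interest=$21.10
After 8 (month_end (apply 1% monthly interest)): balance=$1586.81 total_interest=$36.81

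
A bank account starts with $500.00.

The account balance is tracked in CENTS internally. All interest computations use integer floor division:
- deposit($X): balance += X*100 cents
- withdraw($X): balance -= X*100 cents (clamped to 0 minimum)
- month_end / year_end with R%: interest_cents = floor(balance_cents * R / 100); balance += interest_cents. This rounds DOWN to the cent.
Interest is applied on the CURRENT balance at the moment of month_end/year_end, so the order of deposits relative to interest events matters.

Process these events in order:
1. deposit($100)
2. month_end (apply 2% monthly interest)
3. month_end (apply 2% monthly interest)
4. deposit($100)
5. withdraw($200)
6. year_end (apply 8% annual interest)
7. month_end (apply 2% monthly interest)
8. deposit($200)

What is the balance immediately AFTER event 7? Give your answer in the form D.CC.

After 1 (deposit($100)): balance=$600.00 total_interest=$0.00
After 2 (month_end (apply 2% monthly interest)): balance=$612.00 total_interest=$12.00
After 3 (month_end (apply 2% monthly interest)): balance=$624.24 total_interest=$24.24
After 4 (deposit($100)): balance=$724.24 total_interest=$24.24
After 5 (withdraw($200)): balance=$524.24 total_interest=$24.24
After 6 (year_end (apply 8% annual interest)): balance=$566.17 total_interest=$66.17
After 7 (month_end (apply 2% monthly interest)): balance=$577.49 total_interest=$77.49

Answer: 577.49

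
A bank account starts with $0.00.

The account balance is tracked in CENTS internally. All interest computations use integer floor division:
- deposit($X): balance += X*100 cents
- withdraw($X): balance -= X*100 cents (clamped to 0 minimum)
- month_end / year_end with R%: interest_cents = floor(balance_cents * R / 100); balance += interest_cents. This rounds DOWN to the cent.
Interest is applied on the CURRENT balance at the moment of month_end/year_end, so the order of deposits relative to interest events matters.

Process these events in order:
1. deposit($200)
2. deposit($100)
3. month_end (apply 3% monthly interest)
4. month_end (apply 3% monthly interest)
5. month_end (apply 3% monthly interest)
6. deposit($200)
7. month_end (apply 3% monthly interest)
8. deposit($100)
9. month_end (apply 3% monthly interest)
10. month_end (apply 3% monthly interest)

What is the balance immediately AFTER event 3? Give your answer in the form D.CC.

After 1 (deposit($200)): balance=$200.00 total_interest=$0.00
After 2 (deposit($100)): balance=$300.00 total_interest=$0.00
After 3 (month_end (apply 3% monthly interest)): balance=$309.00 total_interest=$9.00

Answer: 309.00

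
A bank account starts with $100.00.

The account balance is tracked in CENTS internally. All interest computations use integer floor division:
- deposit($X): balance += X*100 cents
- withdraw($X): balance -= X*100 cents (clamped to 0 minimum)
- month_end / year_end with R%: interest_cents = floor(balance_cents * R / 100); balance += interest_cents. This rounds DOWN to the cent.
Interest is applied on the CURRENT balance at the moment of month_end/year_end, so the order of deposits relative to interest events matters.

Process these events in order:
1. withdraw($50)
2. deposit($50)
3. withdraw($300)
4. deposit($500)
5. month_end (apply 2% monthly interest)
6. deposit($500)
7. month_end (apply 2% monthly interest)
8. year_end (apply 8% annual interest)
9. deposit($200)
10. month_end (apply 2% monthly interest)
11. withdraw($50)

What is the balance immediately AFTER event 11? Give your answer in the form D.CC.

Answer: 1288.86

Derivation:
After 1 (withdraw($50)): balance=$50.00 total_interest=$0.00
After 2 (deposit($50)): balance=$100.00 total_interest=$0.00
After 3 (withdraw($300)): balance=$0.00 total_interest=$0.00
After 4 (deposit($500)): balance=$500.00 total_interest=$0.00
After 5 (month_end (apply 2% monthly interest)): balance=$510.00 total_interest=$10.00
After 6 (deposit($500)): balance=$1010.00 total_interest=$10.00
After 7 (month_end (apply 2% monthly interest)): balance=$1030.20 total_interest=$30.20
After 8 (year_end (apply 8% annual interest)): balance=$1112.61 total_interest=$112.61
After 9 (deposit($200)): balance=$1312.61 total_interest=$112.61
After 10 (month_end (apply 2% monthly interest)): balance=$1338.86 total_interest=$138.86
After 11 (withdraw($50)): balance=$1288.86 total_interest=$138.86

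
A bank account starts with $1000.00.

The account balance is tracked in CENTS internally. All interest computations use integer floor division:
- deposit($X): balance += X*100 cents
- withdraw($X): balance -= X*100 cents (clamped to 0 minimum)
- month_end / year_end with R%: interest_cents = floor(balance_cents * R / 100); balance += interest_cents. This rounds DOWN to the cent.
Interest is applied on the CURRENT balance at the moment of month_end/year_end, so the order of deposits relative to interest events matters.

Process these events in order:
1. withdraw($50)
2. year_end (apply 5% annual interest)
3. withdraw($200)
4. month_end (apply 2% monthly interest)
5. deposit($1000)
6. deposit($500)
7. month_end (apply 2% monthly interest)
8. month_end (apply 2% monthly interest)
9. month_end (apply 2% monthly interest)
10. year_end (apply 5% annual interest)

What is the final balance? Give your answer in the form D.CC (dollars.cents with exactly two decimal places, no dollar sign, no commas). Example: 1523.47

After 1 (withdraw($50)): balance=$950.00 total_interest=$0.00
After 2 (year_end (apply 5% annual interest)): balance=$997.50 total_interest=$47.50
After 3 (withdraw($200)): balance=$797.50 total_interest=$47.50
After 4 (month_end (apply 2% monthly interest)): balance=$813.45 total_interest=$63.45
After 5 (deposit($1000)): balance=$1813.45 total_interest=$63.45
After 6 (deposit($500)): balance=$2313.45 total_interest=$63.45
After 7 (month_end (apply 2% monthly interest)): balance=$2359.71 total_interest=$109.71
After 8 (month_end (apply 2% monthly interest)): balance=$2406.90 total_interest=$156.90
After 9 (month_end (apply 2% monthly interest)): balance=$2455.03 total_interest=$205.03
After 10 (year_end (apply 5% annual interest)): balance=$2577.78 total_interest=$327.78

Answer: 2577.78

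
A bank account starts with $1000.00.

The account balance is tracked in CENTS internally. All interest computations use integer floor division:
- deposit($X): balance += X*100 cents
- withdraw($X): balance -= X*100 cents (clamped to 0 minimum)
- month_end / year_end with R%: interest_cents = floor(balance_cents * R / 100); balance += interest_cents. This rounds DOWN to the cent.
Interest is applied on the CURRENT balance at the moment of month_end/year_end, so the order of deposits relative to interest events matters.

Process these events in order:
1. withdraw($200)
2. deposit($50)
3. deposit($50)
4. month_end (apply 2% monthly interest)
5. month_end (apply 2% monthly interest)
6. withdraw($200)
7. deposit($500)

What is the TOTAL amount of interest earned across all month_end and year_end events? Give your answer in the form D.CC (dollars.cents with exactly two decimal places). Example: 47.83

Answer: 36.36

Derivation:
After 1 (withdraw($200)): balance=$800.00 total_interest=$0.00
After 2 (deposit($50)): balance=$850.00 total_interest=$0.00
After 3 (deposit($50)): balance=$900.00 total_interest=$0.00
After 4 (month_end (apply 2% monthly interest)): balance=$918.00 total_interest=$18.00
After 5 (month_end (apply 2% monthly interest)): balance=$936.36 total_interest=$36.36
After 6 (withdraw($200)): balance=$736.36 total_interest=$36.36
After 7 (deposit($500)): balance=$1236.36 total_interest=$36.36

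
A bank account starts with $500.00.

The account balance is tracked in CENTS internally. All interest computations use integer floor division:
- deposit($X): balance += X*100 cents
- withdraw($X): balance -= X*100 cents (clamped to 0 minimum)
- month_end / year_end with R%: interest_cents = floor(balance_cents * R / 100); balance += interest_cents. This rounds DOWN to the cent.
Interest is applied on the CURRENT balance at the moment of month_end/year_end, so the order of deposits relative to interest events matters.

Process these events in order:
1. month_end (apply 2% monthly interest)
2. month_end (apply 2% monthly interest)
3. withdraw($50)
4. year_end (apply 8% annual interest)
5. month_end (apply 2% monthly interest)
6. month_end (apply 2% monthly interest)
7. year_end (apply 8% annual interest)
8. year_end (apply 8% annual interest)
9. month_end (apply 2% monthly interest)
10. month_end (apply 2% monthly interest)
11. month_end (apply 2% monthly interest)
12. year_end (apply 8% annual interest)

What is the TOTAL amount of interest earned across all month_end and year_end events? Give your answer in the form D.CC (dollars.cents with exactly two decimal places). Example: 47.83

Answer: 256.23

Derivation:
After 1 (month_end (apply 2% monthly interest)): balance=$510.00 total_interest=$10.00
After 2 (month_end (apply 2% monthly interest)): balance=$520.20 total_interest=$20.20
After 3 (withdraw($50)): balance=$470.20 total_interest=$20.20
After 4 (year_end (apply 8% annual interest)): balance=$507.81 total_interest=$57.81
After 5 (month_end (apply 2% monthly interest)): balance=$517.96 total_interest=$67.96
After 6 (month_end (apply 2% monthly interest)): balance=$528.31 total_interest=$78.31
After 7 (year_end (apply 8% annual interest)): balance=$570.57 total_interest=$120.57
After 8 (year_end (apply 8% annual interest)): balance=$616.21 total_interest=$166.21
After 9 (month_end (apply 2% monthly interest)): balance=$628.53 total_interest=$178.53
After 10 (month_end (apply 2% monthly interest)): balance=$641.10 total_interest=$191.10
After 11 (month_end (apply 2% monthly interest)): balance=$653.92 total_interest=$203.92
After 12 (year_end (apply 8% annual interest)): balance=$706.23 total_interest=$256.23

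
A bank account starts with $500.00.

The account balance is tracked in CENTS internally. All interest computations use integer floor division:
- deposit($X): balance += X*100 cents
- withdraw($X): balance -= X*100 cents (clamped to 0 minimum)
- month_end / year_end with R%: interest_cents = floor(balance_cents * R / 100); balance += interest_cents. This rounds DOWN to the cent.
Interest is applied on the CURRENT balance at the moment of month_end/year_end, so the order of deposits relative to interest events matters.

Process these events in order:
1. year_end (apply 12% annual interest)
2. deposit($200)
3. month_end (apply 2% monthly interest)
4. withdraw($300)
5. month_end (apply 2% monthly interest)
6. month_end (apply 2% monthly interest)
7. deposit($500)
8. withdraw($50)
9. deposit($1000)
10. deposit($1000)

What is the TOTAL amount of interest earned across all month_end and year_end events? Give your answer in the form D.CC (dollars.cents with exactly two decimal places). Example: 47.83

Answer: 94.39

Derivation:
After 1 (year_end (apply 12% annual interest)): balance=$560.00 total_interest=$60.00
After 2 (deposit($200)): balance=$760.00 total_interest=$60.00
After 3 (month_end (apply 2% monthly interest)): balance=$775.20 total_interest=$75.20
After 4 (withdraw($300)): balance=$475.20 total_interest=$75.20
After 5 (month_end (apply 2% monthly interest)): balance=$484.70 total_interest=$84.70
After 6 (month_end (apply 2% monthly interest)): balance=$494.39 total_interest=$94.39
After 7 (deposit($500)): balance=$994.39 total_interest=$94.39
After 8 (withdraw($50)): balance=$944.39 total_interest=$94.39
After 9 (deposit($1000)): balance=$1944.39 total_interest=$94.39
After 10 (deposit($1000)): balance=$2944.39 total_interest=$94.39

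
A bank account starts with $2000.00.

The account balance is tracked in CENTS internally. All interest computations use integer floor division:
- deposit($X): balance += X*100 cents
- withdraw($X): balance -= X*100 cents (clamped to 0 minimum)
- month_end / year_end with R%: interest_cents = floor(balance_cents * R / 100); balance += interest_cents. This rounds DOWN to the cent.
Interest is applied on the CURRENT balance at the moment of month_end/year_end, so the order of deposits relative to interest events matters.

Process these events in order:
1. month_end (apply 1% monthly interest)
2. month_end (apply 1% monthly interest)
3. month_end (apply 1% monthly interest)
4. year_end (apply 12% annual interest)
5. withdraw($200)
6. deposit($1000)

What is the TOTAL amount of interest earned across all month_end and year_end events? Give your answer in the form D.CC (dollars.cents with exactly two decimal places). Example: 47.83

After 1 (month_end (apply 1% monthly interest)): balance=$2020.00 total_interest=$20.00
After 2 (month_end (apply 1% monthly interest)): balance=$2040.20 total_interest=$40.20
After 3 (month_end (apply 1% monthly interest)): balance=$2060.60 total_interest=$60.60
After 4 (year_end (apply 12% annual interest)): balance=$2307.87 total_interest=$307.87
After 5 (withdraw($200)): balance=$2107.87 total_interest=$307.87
After 6 (deposit($1000)): balance=$3107.87 total_interest=$307.87

Answer: 307.87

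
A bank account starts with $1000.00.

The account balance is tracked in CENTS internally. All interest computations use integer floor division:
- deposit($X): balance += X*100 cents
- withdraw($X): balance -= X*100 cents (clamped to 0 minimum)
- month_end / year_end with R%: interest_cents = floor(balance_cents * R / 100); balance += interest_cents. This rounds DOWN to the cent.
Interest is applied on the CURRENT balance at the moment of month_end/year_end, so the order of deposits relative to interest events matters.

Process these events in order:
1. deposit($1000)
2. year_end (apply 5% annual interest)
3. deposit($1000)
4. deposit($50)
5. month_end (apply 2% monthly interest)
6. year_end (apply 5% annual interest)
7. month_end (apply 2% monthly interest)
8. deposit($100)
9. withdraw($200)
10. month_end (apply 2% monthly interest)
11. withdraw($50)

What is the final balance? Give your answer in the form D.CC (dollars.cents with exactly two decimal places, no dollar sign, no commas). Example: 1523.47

Answer: 3357.94

Derivation:
After 1 (deposit($1000)): balance=$2000.00 total_interest=$0.00
After 2 (year_end (apply 5% annual interest)): balance=$2100.00 total_interest=$100.00
After 3 (deposit($1000)): balance=$3100.00 total_interest=$100.00
After 4 (deposit($50)): balance=$3150.00 total_interest=$100.00
After 5 (month_end (apply 2% monthly interest)): balance=$3213.00 total_interest=$163.00
After 6 (year_end (apply 5% annual interest)): balance=$3373.65 total_interest=$323.65
After 7 (month_end (apply 2% monthly interest)): balance=$3441.12 total_interest=$391.12
After 8 (deposit($100)): balance=$3541.12 total_interest=$391.12
After 9 (withdraw($200)): balance=$3341.12 total_interest=$391.12
After 10 (month_end (apply 2% monthly interest)): balance=$3407.94 total_interest=$457.94
After 11 (withdraw($50)): balance=$3357.94 total_interest=$457.94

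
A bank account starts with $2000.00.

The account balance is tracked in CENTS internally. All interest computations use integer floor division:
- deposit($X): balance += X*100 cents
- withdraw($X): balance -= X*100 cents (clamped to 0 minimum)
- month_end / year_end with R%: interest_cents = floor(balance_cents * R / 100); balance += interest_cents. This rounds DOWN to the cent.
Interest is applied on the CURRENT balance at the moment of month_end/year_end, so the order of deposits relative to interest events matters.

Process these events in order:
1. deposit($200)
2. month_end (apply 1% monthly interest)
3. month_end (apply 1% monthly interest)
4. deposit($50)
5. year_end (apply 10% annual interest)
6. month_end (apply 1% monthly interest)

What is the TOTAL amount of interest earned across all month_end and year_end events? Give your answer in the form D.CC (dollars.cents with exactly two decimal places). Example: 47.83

Answer: 298.87

Derivation:
After 1 (deposit($200)): balance=$2200.00 total_interest=$0.00
After 2 (month_end (apply 1% monthly interest)): balance=$2222.00 total_interest=$22.00
After 3 (month_end (apply 1% monthly interest)): balance=$2244.22 total_interest=$44.22
After 4 (deposit($50)): balance=$2294.22 total_interest=$44.22
After 5 (year_end (apply 10% annual interest)): balance=$2523.64 total_interest=$273.64
After 6 (month_end (apply 1% monthly interest)): balance=$2548.87 total_interest=$298.87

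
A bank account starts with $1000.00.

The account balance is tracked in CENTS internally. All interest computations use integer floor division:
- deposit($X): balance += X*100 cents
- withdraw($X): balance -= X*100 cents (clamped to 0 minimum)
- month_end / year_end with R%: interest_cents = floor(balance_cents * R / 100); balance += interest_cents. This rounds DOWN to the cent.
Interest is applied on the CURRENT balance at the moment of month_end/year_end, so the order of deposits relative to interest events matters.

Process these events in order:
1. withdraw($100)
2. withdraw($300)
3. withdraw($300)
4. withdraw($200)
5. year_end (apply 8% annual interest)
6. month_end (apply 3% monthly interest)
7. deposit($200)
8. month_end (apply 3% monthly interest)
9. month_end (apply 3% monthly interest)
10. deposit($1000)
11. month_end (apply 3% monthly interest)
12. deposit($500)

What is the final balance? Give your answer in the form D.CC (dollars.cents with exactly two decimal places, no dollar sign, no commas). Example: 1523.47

Answer: 1870.08

Derivation:
After 1 (withdraw($100)): balance=$900.00 total_interest=$0.00
After 2 (withdraw($300)): balance=$600.00 total_interest=$0.00
After 3 (withdraw($300)): balance=$300.00 total_interest=$0.00
After 4 (withdraw($200)): balance=$100.00 total_interest=$0.00
After 5 (year_end (apply 8% annual interest)): balance=$108.00 total_interest=$8.00
After 6 (month_end (apply 3% monthly interest)): balance=$111.24 total_interest=$11.24
After 7 (deposit($200)): balance=$311.24 total_interest=$11.24
After 8 (month_end (apply 3% monthly interest)): balance=$320.57 total_interest=$20.57
After 9 (month_end (apply 3% monthly interest)): balance=$330.18 total_interest=$30.18
After 10 (deposit($1000)): balance=$1330.18 total_interest=$30.18
After 11 (month_end (apply 3% monthly interest)): balance=$1370.08 total_interest=$70.08
After 12 (deposit($500)): balance=$1870.08 total_interest=$70.08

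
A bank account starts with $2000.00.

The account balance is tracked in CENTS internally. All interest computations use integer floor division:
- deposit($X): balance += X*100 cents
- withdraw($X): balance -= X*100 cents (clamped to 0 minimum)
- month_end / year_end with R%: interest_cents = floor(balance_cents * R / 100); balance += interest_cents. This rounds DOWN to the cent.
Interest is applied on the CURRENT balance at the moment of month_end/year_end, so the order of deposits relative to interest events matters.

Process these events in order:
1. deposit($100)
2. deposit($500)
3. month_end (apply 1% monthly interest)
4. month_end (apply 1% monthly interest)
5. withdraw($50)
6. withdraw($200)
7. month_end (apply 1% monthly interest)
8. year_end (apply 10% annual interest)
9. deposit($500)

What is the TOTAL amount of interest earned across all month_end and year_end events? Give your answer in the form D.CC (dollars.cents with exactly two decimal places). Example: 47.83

After 1 (deposit($100)): balance=$2100.00 total_interest=$0.00
After 2 (deposit($500)): balance=$2600.00 total_interest=$0.00
After 3 (month_end (apply 1% monthly interest)): balance=$2626.00 total_interest=$26.00
After 4 (month_end (apply 1% monthly interest)): balance=$2652.26 total_interest=$52.26
After 5 (withdraw($50)): balance=$2602.26 total_interest=$52.26
After 6 (withdraw($200)): balance=$2402.26 total_interest=$52.26
After 7 (month_end (apply 1% monthly interest)): balance=$2426.28 total_interest=$76.28
After 8 (year_end (apply 10% annual interest)): balance=$2668.90 total_interest=$318.90
After 9 (deposit($500)): balance=$3168.90 total_interest=$318.90

Answer: 318.90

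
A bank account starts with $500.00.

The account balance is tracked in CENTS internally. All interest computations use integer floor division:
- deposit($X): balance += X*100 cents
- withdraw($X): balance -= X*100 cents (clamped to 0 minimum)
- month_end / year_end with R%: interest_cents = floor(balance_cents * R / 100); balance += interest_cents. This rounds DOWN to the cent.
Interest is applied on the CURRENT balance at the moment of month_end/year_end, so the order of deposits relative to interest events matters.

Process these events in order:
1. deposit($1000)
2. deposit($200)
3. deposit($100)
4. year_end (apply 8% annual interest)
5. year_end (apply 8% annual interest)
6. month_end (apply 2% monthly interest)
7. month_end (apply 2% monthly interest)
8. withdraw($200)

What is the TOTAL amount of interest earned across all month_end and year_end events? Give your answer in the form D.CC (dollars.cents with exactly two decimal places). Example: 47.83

Answer: 384.34

Derivation:
After 1 (deposit($1000)): balance=$1500.00 total_interest=$0.00
After 2 (deposit($200)): balance=$1700.00 total_interest=$0.00
After 3 (deposit($100)): balance=$1800.00 total_interest=$0.00
After 4 (year_end (apply 8% annual interest)): balance=$1944.00 total_interest=$144.00
After 5 (year_end (apply 8% annual interest)): balance=$2099.52 total_interest=$299.52
After 6 (month_end (apply 2% monthly interest)): balance=$2141.51 total_interest=$341.51
After 7 (month_end (apply 2% monthly interest)): balance=$2184.34 total_interest=$384.34
After 8 (withdraw($200)): balance=$1984.34 total_interest=$384.34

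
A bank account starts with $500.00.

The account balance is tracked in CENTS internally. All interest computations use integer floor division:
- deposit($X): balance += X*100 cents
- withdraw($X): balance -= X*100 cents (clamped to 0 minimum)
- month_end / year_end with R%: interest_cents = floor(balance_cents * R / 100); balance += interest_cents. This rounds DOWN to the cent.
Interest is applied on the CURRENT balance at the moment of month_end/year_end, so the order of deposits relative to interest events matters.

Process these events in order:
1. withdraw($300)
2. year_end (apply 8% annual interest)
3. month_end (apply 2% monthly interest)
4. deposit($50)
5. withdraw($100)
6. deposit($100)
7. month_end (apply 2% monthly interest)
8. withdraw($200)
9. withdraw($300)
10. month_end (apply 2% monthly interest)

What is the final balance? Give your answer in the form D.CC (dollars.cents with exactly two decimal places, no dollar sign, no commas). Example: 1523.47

Answer: 0.00

Derivation:
After 1 (withdraw($300)): balance=$200.00 total_interest=$0.00
After 2 (year_end (apply 8% annual interest)): balance=$216.00 total_interest=$16.00
After 3 (month_end (apply 2% monthly interest)): balance=$220.32 total_interest=$20.32
After 4 (deposit($50)): balance=$270.32 total_interest=$20.32
After 5 (withdraw($100)): balance=$170.32 total_interest=$20.32
After 6 (deposit($100)): balance=$270.32 total_interest=$20.32
After 7 (month_end (apply 2% monthly interest)): balance=$275.72 total_interest=$25.72
After 8 (withdraw($200)): balance=$75.72 total_interest=$25.72
After 9 (withdraw($300)): balance=$0.00 total_interest=$25.72
After 10 (month_end (apply 2% monthly interest)): balance=$0.00 total_interest=$25.72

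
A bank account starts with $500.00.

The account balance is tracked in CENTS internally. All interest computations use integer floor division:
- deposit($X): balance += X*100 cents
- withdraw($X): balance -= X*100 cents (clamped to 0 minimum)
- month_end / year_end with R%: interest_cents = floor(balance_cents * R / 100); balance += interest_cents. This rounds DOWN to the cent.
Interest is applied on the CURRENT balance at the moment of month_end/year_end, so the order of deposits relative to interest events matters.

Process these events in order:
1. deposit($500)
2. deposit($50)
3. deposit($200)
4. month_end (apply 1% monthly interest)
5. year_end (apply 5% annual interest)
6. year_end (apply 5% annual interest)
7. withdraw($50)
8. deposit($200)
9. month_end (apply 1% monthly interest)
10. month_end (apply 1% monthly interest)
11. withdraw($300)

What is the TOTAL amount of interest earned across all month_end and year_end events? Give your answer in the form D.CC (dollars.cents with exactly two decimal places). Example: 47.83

After 1 (deposit($500)): balance=$1000.00 total_interest=$0.00
After 2 (deposit($50)): balance=$1050.00 total_interest=$0.00
After 3 (deposit($200)): balance=$1250.00 total_interest=$0.00
After 4 (month_end (apply 1% monthly interest)): balance=$1262.50 total_interest=$12.50
After 5 (year_end (apply 5% annual interest)): balance=$1325.62 total_interest=$75.62
After 6 (year_end (apply 5% annual interest)): balance=$1391.90 total_interest=$141.90
After 7 (withdraw($50)): balance=$1341.90 total_interest=$141.90
After 8 (deposit($200)): balance=$1541.90 total_interest=$141.90
After 9 (month_end (apply 1% monthly interest)): balance=$1557.31 total_interest=$157.31
After 10 (month_end (apply 1% monthly interest)): balance=$1572.88 total_interest=$172.88
After 11 (withdraw($300)): balance=$1272.88 total_interest=$172.88

Answer: 172.88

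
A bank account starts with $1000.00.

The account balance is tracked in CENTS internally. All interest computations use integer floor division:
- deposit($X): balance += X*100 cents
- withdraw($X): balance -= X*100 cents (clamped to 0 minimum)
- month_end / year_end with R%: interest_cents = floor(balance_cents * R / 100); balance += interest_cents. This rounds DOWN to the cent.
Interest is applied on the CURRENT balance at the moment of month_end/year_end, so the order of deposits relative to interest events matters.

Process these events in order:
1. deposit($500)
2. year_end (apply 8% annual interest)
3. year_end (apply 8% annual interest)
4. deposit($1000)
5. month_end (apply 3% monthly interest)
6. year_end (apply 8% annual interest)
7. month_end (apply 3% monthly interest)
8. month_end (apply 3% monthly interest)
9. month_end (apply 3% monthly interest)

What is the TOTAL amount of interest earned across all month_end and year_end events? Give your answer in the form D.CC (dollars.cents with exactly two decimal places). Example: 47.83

Answer: 842.24

Derivation:
After 1 (deposit($500)): balance=$1500.00 total_interest=$0.00
After 2 (year_end (apply 8% annual interest)): balance=$1620.00 total_interest=$120.00
After 3 (year_end (apply 8% annual interest)): balance=$1749.60 total_interest=$249.60
After 4 (deposit($1000)): balance=$2749.60 total_interest=$249.60
After 5 (month_end (apply 3% monthly interest)): balance=$2832.08 total_interest=$332.08
After 6 (year_end (apply 8% annual interest)): balance=$3058.64 total_interest=$558.64
After 7 (month_end (apply 3% monthly interest)): balance=$3150.39 total_interest=$650.39
After 8 (month_end (apply 3% monthly interest)): balance=$3244.90 total_interest=$744.90
After 9 (month_end (apply 3% monthly interest)): balance=$3342.24 total_interest=$842.24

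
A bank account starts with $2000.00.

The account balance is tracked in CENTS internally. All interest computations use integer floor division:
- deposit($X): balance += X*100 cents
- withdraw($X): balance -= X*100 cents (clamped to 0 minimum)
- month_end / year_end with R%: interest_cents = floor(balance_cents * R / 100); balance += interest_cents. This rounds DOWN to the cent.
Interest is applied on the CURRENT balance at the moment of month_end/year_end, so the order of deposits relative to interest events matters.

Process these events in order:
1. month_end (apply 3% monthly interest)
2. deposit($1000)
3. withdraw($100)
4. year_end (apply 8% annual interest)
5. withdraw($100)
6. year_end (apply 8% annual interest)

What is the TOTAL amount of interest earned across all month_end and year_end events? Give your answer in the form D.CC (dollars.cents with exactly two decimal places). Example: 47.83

After 1 (month_end (apply 3% monthly interest)): balance=$2060.00 total_interest=$60.00
After 2 (deposit($1000)): balance=$3060.00 total_interest=$60.00
After 3 (withdraw($100)): balance=$2960.00 total_interest=$60.00
After 4 (year_end (apply 8% annual interest)): balance=$3196.80 total_interest=$296.80
After 5 (withdraw($100)): balance=$3096.80 total_interest=$296.80
After 6 (year_end (apply 8% annual interest)): balance=$3344.54 total_interest=$544.54

Answer: 544.54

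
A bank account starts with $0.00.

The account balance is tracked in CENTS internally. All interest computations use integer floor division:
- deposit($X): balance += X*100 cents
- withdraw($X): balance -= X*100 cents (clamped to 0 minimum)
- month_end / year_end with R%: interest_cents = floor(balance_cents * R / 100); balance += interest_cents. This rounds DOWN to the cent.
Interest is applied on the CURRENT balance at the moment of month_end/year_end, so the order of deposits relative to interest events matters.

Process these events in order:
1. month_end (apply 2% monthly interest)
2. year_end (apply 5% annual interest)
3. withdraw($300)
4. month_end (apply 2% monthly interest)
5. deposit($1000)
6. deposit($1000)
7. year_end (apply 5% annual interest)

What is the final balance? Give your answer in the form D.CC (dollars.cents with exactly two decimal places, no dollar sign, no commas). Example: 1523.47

Answer: 2100.00

Derivation:
After 1 (month_end (apply 2% monthly interest)): balance=$0.00 total_interest=$0.00
After 2 (year_end (apply 5% annual interest)): balance=$0.00 total_interest=$0.00
After 3 (withdraw($300)): balance=$0.00 total_interest=$0.00
After 4 (month_end (apply 2% monthly interest)): balance=$0.00 total_interest=$0.00
After 5 (deposit($1000)): balance=$1000.00 total_interest=$0.00
After 6 (deposit($1000)): balance=$2000.00 total_interest=$0.00
After 7 (year_end (apply 5% annual interest)): balance=$2100.00 total_interest=$100.00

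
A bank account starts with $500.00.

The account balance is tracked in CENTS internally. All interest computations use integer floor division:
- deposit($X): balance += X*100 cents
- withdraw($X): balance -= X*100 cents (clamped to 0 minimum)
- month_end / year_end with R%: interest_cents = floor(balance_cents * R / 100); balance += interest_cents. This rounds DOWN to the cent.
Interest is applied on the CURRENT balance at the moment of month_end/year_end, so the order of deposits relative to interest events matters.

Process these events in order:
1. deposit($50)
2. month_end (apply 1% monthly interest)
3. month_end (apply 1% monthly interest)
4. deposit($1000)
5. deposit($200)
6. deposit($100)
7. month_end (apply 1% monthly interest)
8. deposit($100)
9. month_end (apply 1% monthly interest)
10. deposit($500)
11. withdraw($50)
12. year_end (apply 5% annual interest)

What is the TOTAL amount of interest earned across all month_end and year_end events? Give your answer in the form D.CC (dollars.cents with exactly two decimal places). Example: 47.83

Answer: 171.92

Derivation:
After 1 (deposit($50)): balance=$550.00 total_interest=$0.00
After 2 (month_end (apply 1% monthly interest)): balance=$555.50 total_interest=$5.50
After 3 (month_end (apply 1% monthly interest)): balance=$561.05 total_interest=$11.05
After 4 (deposit($1000)): balance=$1561.05 total_interest=$11.05
After 5 (deposit($200)): balance=$1761.05 total_interest=$11.05
After 6 (deposit($100)): balance=$1861.05 total_interest=$11.05
After 7 (month_end (apply 1% monthly interest)): balance=$1879.66 total_interest=$29.66
After 8 (deposit($100)): balance=$1979.66 total_interest=$29.66
After 9 (month_end (apply 1% monthly interest)): balance=$1999.45 total_interest=$49.45
After 10 (deposit($500)): balance=$2499.45 total_interest=$49.45
After 11 (withdraw($50)): balance=$2449.45 total_interest=$49.45
After 12 (year_end (apply 5% annual interest)): balance=$2571.92 total_interest=$171.92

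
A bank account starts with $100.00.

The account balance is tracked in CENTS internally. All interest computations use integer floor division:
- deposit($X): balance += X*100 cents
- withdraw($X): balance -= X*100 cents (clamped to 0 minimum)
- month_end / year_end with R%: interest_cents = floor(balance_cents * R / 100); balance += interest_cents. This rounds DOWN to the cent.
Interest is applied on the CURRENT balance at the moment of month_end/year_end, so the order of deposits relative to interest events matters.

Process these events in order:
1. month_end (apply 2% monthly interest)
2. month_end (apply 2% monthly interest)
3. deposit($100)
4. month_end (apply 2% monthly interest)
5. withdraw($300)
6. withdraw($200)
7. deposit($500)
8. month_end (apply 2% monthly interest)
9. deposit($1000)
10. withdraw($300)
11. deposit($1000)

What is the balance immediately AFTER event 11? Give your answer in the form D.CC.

After 1 (month_end (apply 2% monthly interest)): balance=$102.00 total_interest=$2.00
After 2 (month_end (apply 2% monthly interest)): balance=$104.04 total_interest=$4.04
After 3 (deposit($100)): balance=$204.04 total_interest=$4.04
After 4 (month_end (apply 2% monthly interest)): balance=$208.12 total_interest=$8.12
After 5 (withdraw($300)): balance=$0.00 total_interest=$8.12
After 6 (withdraw($200)): balance=$0.00 total_interest=$8.12
After 7 (deposit($500)): balance=$500.00 total_interest=$8.12
After 8 (month_end (apply 2% monthly interest)): balance=$510.00 total_interest=$18.12
After 9 (deposit($1000)): balance=$1510.00 total_interest=$18.12
After 10 (withdraw($300)): balance=$1210.00 total_interest=$18.12
After 11 (deposit($1000)): balance=$2210.00 total_interest=$18.12

Answer: 2210.00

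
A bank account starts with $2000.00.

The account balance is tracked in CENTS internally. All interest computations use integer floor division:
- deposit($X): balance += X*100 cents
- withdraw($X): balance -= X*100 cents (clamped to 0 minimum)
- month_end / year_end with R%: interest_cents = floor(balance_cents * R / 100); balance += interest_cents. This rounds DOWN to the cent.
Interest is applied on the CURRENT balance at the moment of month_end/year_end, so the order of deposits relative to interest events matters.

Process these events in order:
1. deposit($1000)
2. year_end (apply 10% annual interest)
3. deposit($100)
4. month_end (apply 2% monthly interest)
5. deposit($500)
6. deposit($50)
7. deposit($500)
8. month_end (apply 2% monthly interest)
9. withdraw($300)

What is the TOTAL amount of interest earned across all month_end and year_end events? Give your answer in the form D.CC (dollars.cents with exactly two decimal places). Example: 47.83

After 1 (deposit($1000)): balance=$3000.00 total_interest=$0.00
After 2 (year_end (apply 10% annual interest)): balance=$3300.00 total_interest=$300.00
After 3 (deposit($100)): balance=$3400.00 total_interest=$300.00
After 4 (month_end (apply 2% monthly interest)): balance=$3468.00 total_interest=$368.00
After 5 (deposit($500)): balance=$3968.00 total_interest=$368.00
After 6 (deposit($50)): balance=$4018.00 total_interest=$368.00
After 7 (deposit($500)): balance=$4518.00 total_interest=$368.00
After 8 (month_end (apply 2% monthly interest)): balance=$4608.36 total_interest=$458.36
After 9 (withdraw($300)): balance=$4308.36 total_interest=$458.36

Answer: 458.36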